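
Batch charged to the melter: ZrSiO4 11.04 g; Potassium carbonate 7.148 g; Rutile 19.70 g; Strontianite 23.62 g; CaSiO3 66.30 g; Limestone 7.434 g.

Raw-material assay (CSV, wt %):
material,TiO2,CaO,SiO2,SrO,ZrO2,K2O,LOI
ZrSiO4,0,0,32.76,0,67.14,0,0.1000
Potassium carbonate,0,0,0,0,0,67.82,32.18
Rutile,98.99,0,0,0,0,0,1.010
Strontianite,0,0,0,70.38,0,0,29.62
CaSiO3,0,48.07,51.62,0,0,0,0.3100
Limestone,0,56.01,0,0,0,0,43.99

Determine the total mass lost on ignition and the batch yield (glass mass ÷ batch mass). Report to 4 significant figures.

LOI loss = 12.98 g; glass = 122.3 g; yield = 90.40%

All internal work carries full float precision at every stage. Mid-chain values appear rounded to four significant digits alongside each step — each reported number includes exactly one rounding — derived quantities, including the totals, LOI, glass mass, six oxide percentages, the yield, are rebuilt starting from the weights at 122.3 g of glass in exact precision, as set out in question or answer.
Each material's LOI contribution:
  ZrSiO4: 11.04 × 0.001000 = 0.01104 g
  Potassium carbonate: 7.148 × 0.3218 = 2.300 g
  Rutile: 19.70 × 0.01010 = 0.1990 g
  Strontianite: 23.62 × 0.2962 = 6.996 g
  CaSiO3: 66.30 × 0.003100 = 0.2055 g
  Limestone: 7.434 × 0.4399 = 3.270 g
Total LOI = 12.98 g
Glass = batch − LOI = 135.2 − 12.98 = 122.3 g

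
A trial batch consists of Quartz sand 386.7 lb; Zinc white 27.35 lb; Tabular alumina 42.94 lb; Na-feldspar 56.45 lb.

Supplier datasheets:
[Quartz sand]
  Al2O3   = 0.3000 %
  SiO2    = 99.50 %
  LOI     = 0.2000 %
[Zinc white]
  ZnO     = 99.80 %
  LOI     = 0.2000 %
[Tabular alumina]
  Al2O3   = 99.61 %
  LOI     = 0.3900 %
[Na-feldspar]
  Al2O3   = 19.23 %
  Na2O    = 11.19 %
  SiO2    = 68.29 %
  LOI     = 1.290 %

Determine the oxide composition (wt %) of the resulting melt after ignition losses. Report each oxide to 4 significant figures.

The working math keeps full float precision end to end — the intermediate values are shown, rounded to four significant figures, at each printed step. Each reported result is rounded only once — all derived quantities, which include net glass mass, ignition loss, the four compositions, the totals, yield, are carried in full float precision, as they appear in problem or answer, starting from the weights per 511.7 lb of glass.
Per-oxide mass from batch:
  ZnO: 27.35·0.9980 = 27.30 lb
  Al2O3: 386.7·0.003000 + 42.94·0.9961 + 56.45·0.1923 = 54.79 lb
  Na2O: 56.45·0.1119 = 6.317 lb
  SiO2: 386.7·0.9950 + 56.45·0.6829 = 423.3 lb
LOI: 386.7·0.002000 + 27.35·0.002000 + 42.94·0.003900 + 56.45·0.01290 = 1.724 lb
Resulting glass, batch − LOI: 513.4 − 1.724 = 511.7 lb (matching Σ of the oxides)
wt %: oxide over glass, times 100

Glass mass = 511.7 lb (batch 513.4 − LOI 1.724).
Composition: ZnO 5.334%, Al2O3 10.71%, Na2O 1.234%, SiO2 82.72%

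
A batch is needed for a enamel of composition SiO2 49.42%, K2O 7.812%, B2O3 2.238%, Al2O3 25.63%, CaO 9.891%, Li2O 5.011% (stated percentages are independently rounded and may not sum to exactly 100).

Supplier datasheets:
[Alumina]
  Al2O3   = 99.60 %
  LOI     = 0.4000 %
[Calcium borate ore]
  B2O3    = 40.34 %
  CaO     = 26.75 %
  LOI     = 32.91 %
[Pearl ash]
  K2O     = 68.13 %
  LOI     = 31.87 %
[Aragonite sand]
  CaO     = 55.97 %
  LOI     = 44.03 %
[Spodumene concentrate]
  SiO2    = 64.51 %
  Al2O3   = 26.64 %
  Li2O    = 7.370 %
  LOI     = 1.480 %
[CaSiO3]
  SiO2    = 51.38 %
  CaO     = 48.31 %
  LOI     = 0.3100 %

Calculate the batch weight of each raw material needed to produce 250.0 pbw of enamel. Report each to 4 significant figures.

Values along the way are printed rounded off to 4 significant digits alongside each step. All internal work keeps exact precision in all steps — exactly one rounding lands on every reported number. Derived quantities are re-derived in exact precision (ignition loss, glass mass, the yield, the six compositions, the totals) from the weighed amounts for 250.0 pbw of glass as set out in the problem or answer text.
Oxide mass targets, per 250.0 pbw enamel:
  SiO2: 49.42% × 250.0 = 123.6 pbw
  K2O: 7.812% × 250.0 = 19.53 pbw
  B2O3: 2.238% × 250.0 = 5.595 pbw
  Al2O3: 25.63% × 250.0 = 64.08 pbw
  CaO: 9.891% × 250.0 = 24.73 pbw
  Li2O: 5.011% × 250.0 = 12.53 pbw
A balance pass over the oxides, from the weights as reported, for the quoted basis mass (oxide sums agree with the targets exact up to rounding of places):
  SiO2: 170.0·0.6451 + 27.05·0.5138 = 123.6 pbw (target 123.6 pbw)
  K2O: 28.67·0.6813 = 19.53 pbw (target 19.53 pbw)
  B2O3: 13.87·0.4034 = 5.595 pbw (target 5.595 pbw)
  Al2O3: 18.87·0.9960 + 170.0·0.2664 = 64.08 pbw (target 64.08 pbw)
  CaO: 13.87·0.2675 + 14.21·0.5597 + 27.05·0.4831 = 24.73 pbw (target 24.73 pbw)
  Li2O: 170.0·0.07370 = 12.53 pbw (target 12.53 pbw)
The glass-mass cross-check: Σ batch − LOI loss = 250.0 pbw (targets for the oxides total 250.0 pbw; stated basis 250.0 pbw — deltas are rounding alone).
Batch total: Σ batch = 272.7 pbw; Σ batch·LOI gives LOI loss = 22.63 pbw; yield = glass ÷ total batch = 91.70%.

Batch per 250.0 pbw enamel:
  Alumina: 18.87 pbw
  Calcium borate ore: 13.87 pbw
  Pearl ash: 28.67 pbw
  Aragonite sand: 14.21 pbw
  Spodumene concentrate: 170.0 pbw
  CaSiO3: 27.05 pbw
Total batch = 272.7 pbw; LOI loss = 22.63 pbw; yield = 91.70%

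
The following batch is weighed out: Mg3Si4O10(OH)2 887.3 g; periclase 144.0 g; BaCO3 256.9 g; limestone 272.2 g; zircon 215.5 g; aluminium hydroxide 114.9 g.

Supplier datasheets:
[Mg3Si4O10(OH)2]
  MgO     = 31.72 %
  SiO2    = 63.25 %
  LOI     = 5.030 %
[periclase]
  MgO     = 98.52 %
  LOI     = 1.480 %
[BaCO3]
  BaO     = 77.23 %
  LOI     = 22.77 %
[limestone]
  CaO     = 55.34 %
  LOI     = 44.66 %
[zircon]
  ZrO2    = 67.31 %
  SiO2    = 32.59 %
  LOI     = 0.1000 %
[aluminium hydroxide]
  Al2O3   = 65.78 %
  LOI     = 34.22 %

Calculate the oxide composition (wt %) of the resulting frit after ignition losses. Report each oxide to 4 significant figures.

Glass mass = 1624 g (batch 1891 − LOI 266.4).
Composition: BaO 12.21%, CaO 9.273%, ZrO2 8.929%, MgO 26.06%, Al2O3 4.653%, SiO2 38.87%

Values along the way appear rounded to 4 significant digits when written out. Every computation maintains full float precision in every operation. Exactly one rounding lands on every reported value — derived quantities, including yield, glass mass, the totals, LOI, the six compositions, are rebuilt from the weighed amounts per 1624 g of glass in full precision, as quoted within question or answer.
Oxide-by-oxide delivered mass:
  BaO: 256.9·0.7723 = 198.4 g
  CaO: 272.2·0.5534 = 150.6 g
  ZrO2: 215.5·0.6731 = 145.1 g
  MgO: 887.3·0.3172 + 144.0·0.9852 = 423.3 g
  Al2O3: 114.9·0.6578 = 75.58 g
  SiO2: 887.3·0.6325 + 215.5·0.3259 = 631.4 g
LOI: 887.3·0.05030 + 144.0·0.01480 + 256.9·0.2277 + 272.2·0.4466 + 215.5·0.001000 + 114.9·0.3422 = 266.4 g
Resulting glass, batch − LOI: 1891 − 266.4 = 1624 g (equal to the oxide-mass sum)
oxide / glass × 100 gives the wt %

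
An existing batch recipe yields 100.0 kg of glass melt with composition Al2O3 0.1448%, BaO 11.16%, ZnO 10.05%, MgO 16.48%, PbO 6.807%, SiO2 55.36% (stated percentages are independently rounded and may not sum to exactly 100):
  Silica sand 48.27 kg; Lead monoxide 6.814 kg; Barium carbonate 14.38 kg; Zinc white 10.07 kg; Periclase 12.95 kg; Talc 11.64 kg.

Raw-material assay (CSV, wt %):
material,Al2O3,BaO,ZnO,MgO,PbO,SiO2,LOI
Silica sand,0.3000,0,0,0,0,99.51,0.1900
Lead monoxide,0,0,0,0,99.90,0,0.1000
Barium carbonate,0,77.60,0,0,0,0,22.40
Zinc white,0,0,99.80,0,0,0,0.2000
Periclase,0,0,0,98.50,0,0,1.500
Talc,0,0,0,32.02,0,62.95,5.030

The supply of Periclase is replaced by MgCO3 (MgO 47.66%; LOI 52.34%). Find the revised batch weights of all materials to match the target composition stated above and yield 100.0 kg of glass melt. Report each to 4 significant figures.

Exact precision is held end to end; in-progress results are displayed (rounded to 4 significant figures) as written; every reported result receives exactly one rounding — the derived quantities, including totals, six oxide percentages, the yield, ignition loss, glass mass, are recomputed from the batch weights at 100.0 kg of glass at full float precision, precisely as stated by the problem or the answer.
The oxide mass targets at 100.0 kg glass melt:
  Al2O3: 0.1448% × 100.0 = 0.1448 kg
  BaO: 11.16% × 100.0 = 11.16 kg
  ZnO: 10.05% × 100.0 = 10.05 kg
  MgO: 16.48% × 100.0 = 16.48 kg
  PbO: 6.807% × 100.0 = 6.807 kg
  SiO2: 55.36% × 100.0 = 55.36 kg
A balance pass over the oxides, with the batch weights as given, versus the basis set out (each sum matches its target mass modulo rounding of the values):
  Al2O3: 48.27·0.003000 = 0.1448 kg (target 0.1448 kg)
  BaO: 14.38·0.7760 = 11.16 kg (target 11.16 kg)
  ZnO: 10.07·0.9980 = 10.05 kg (target 10.05 kg)
  MgO: 26.76·0.4766 + 11.64·0.3202 = 16.48 kg (target 16.48 kg)
  PbO: 6.814·0.9990 = 6.807 kg (target 6.807 kg)
  SiO2: 48.27·0.9951 + 11.64·0.6295 = 55.36 kg (target 55.36 kg)
Glass-mass sanity pass: Σ batch − LOI loss = 100.0 kg (per-oxide target masses sum to 100.0 kg; with the basis standing at 100.0 kg — deltas are rounding alone).
Summing the batch: Σ batch = 117.9 kg; the LOI term Σ batch·LOI equals 17.93 kg; as yield: glass ÷ batch → 84.80%.

Revised batch per 100.0 kg glass melt:
  Silica sand: 48.27 kg
  Lead monoxide: 6.814 kg
  Barium carbonate: 14.38 kg
  Zinc white: 10.07 kg
  MgCO3: 26.76 kg
  Talc: 11.64 kg
Total batch = 117.9 kg; LOI loss = 17.93 kg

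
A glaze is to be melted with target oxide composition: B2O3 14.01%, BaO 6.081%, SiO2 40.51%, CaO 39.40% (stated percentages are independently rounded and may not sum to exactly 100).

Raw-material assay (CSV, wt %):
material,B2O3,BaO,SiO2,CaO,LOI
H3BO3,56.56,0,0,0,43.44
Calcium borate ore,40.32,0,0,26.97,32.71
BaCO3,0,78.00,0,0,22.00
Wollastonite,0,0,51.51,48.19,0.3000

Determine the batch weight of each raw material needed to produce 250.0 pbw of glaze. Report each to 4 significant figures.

All arithmetic runs at full precision at all times. Mid-chain values are shown with 4-significant-figure rounding alongside each step — each reported figure carries a single rounding; all derived quantities are carried from the batch weights on 250.0 pbw of glass at full float precision (net glass mass, ignition loss, totals, the yield, the four compositions) as set out in the problem or answer text.
Per-oxide target masses for 250.0 pbw glaze:
  B2O3: 14.01% × 250.0 = 35.02 pbw
  BaO: 6.081% × 250.0 = 15.20 pbw
  SiO2: 40.51% × 250.0 = 101.3 pbw
  CaO: 39.40% × 250.0 = 98.50 pbw
Oxide-by-oxide audit with the batch weights as given, under the basis named above (sums match the target masses net of answer rounding effects):
  B2O3: 52.01·0.5656 + 13.91·0.4032 = 35.03 pbw (target 35.02 pbw)
  BaO: 19.49·0.7800 = 15.20 pbw (target 15.20 pbw)
  SiO2: 196.6·0.5151 = 101.3 pbw (target 101.3 pbw)
  CaO: 13.91·0.2697 + 196.6·0.4819 = 98.49 pbw (target 98.50 pbw)
Glass-mass closure: total charge less LOI = 250.0 pbw (the targets, summed, come to 250.0 pbw; versus the stated basis of 250.0 pbw — a pure rounding effect).
Summing the batch: Σ batch = 282.0 pbw; the LOI term Σ batch·LOI equals 32.02 pbw; glass ÷ batch gives a yield of 88.65%.

Batch per 250.0 pbw glaze:
  H3BO3: 52.01 pbw
  Calcium borate ore: 13.91 pbw
  BaCO3: 19.49 pbw
  Wollastonite: 196.6 pbw
Total batch = 282.0 pbw; LOI loss = 32.02 pbw; yield = 88.65%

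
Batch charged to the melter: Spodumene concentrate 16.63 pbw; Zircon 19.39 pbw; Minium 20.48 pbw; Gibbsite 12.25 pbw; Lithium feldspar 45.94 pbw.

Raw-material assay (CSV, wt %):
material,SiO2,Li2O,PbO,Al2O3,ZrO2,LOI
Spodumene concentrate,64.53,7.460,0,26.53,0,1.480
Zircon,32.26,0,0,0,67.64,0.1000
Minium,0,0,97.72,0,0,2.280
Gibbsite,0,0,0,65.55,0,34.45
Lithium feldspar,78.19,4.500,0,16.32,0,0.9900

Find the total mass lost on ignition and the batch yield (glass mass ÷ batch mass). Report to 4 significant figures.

LOI loss = 5.407 pbw; glass = 109.3 pbw; yield = 95.29%

In-progress results are shown with 4-significant-digit rounding at each printed step. Each numeric step maintains full float precision at each step — exactly one rounding goes into every reported value; the derived quantities, which include glass mass, ignition loss, the five compositions, yield, totals, are recomputed in full precision, as written in the problem or answer text, starting from the weights for 109.3 pbw of glass.
LOI of each material in turn:
  Spodumene concentrate: 16.63 × 0.01480 = 0.2461 pbw
  Zircon: 19.39 × 0.001000 = 0.01939 pbw
  Minium: 20.48 × 0.02280 = 0.4669 pbw
  Gibbsite: 12.25 × 0.3445 = 4.220 pbw
  Lithium feldspar: 45.94 × 0.009900 = 0.4548 pbw
Total LOI = 5.407 pbw
Glass = batch − LOI = 114.7 − 5.407 = 109.3 pbw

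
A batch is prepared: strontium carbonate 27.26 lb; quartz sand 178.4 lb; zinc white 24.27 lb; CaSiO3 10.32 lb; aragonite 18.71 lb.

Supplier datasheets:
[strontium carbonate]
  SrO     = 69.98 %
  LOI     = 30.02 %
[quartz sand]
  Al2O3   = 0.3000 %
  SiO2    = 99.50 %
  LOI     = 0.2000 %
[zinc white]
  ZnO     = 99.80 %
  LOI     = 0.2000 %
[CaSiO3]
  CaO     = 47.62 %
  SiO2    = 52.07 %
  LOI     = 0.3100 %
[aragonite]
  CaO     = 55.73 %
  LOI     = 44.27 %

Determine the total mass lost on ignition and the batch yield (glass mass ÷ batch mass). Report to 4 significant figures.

LOI loss = 16.90 lb; glass = 242.1 lb; yield = 93.47%

The whole derivation maintains full float precision end to end; mid-chain values are displayed (rounded to four significant digits) across the worked steps; every reported value includes exactly one rounding. The derived quantities, which include yield, net glass mass, the totals, five oxide percentages, LOI, are computed in full precision, exactly as printed in question or answer, starting from the weights at 242.1 lb of glass.
Ignition loss by material:
  strontium carbonate: 27.26 × 0.3002 = 8.183 lb
  quartz sand: 178.4 × 0.002000 = 0.3568 lb
  zinc white: 24.27 × 0.002000 = 0.04854 lb
  CaSiO3: 10.32 × 0.003100 = 0.03199 lb
  aragonite: 18.71 × 0.4427 = 8.283 lb
Total LOI = 16.90 lb
Glass = batch − LOI = 259.0 − 16.90 = 242.1 lb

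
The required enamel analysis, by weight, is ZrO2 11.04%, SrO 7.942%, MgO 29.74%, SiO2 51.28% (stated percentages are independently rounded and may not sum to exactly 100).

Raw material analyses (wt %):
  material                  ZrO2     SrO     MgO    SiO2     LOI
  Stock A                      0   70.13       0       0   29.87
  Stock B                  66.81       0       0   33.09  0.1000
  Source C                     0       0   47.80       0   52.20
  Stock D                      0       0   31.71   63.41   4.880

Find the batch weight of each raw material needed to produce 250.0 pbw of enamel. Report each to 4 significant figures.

Batch per 250.0 pbw enamel:
  Stock A: 28.31 pbw
  Stock B: 41.31 pbw
  Source C: 35.72 pbw
  Stock D: 180.6 pbw
Total batch = 285.9 pbw; LOI loss = 35.96 pbw; yield = 87.43%

Every computation runs at exact precision through every step. Intermediates are shown, rounded to 4 significant figures, in the working; every reported number is rounded only once — derived quantities are recomputed starting from the weights at 250.0 pbw of glass at exact precision (the yield, the four compositions, LOI, glass mass, totals), as quoted within either problem or answer.
Target oxide masses per 250.0 pbw enamel:
  ZrO2: 11.04% × 250.0 = 27.60 pbw
  SrO: 7.942% × 250.0 = 19.86 pbw
  MgO: 29.74% × 250.0 = 74.35 pbw
  SiO2: 51.28% × 250.0 = 128.2 pbw
Per-oxide balance check with the batch weights as given, per the basis as stated (summed amounts equal target values up to rounding of the answer):
  ZrO2: 41.31·0.6681 = 27.60 pbw (target 27.60 pbw)
  SrO: 28.31·0.7013 = 19.85 pbw (target 19.86 pbw)
  MgO: 35.72·0.4780 + 180.6·0.3171 = 74.34 pbw (target 74.35 pbw)
  SiO2: 41.31·0.3309 + 180.6·0.6341 = 128.2 pbw (target 128.2 pbw)
Glass mass check: Σ batch − LOI loss = 250.0 pbw (summing oxide targets gives 250.0 pbw; against the stated basis, 250.0 pbw — a pure rounding effect).
Adding the batch up: Σ batch = 285.9 pbw; Σ batch·LOI gives LOI loss = 35.96 pbw; glass ÷ batch gives a yield of 87.43%.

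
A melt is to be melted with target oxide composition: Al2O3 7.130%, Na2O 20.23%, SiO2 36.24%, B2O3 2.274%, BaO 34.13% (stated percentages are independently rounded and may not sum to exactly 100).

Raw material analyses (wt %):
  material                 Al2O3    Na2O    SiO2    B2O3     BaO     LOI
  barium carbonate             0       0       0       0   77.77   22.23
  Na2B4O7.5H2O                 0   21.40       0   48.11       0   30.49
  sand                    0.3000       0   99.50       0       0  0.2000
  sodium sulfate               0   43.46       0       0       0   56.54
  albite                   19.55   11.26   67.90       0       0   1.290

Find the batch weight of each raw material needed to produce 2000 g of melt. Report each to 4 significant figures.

The whole derivation holds full precision all the way through — mid-chain values are printed (rounded to four significant figures) within the worked lines. Each reported result sees exactly one rounding — the derived quantities (ignition loss, yield, the five compositions, net glass mass, totals) are rebuilt at full float precision starting from the weights per 2000 g of glass, as set out in question or answer.
The oxide mass targets at 2000 g melt:
  Al2O3: 7.130% × 2000 = 142.6 g
  Na2O: 20.23% × 2000 = 404.6 g
  SiO2: 36.24% × 2000 = 724.8 g
  B2O3: 2.274% × 2000 = 45.48 g
  BaO: 34.13% × 2000 = 682.6 g
Checking each oxide sum applying the batch weights above, per the basis as stated (delivered sums recover each target up to rounding of the answer):
  Al2O3: 233.1·0.003000 + 725.8·0.1955 = 142.6 g (target 142.6 g)
  Na2O: 94.53·0.2140 + 696.4·0.4346 + 725.8·0.1126 = 404.6 g (target 404.6 g)
  SiO2: 233.1·0.9950 + 725.8·0.6790 = 724.8 g (target 724.8 g)
  B2O3: 94.53·0.4811 = 45.48 g (target 45.48 g)
  BaO: 877.7·0.7777 = 682.6 g (target 682.6 g)
Glass mass check: the batch minus its LOI: 2000 g (the Σ of target masses is 2000 g; stated basis 2000 g — any gap is answer rounding).
Total batch = Σ batch = 2628 g; the LOI term Σ batch·LOI equals 627.5 g; the yield ratio, glass ÷ batch: 76.12%.

Batch per 2000 g melt:
  barium carbonate: 877.7 g
  Na2B4O7.5H2O: 94.53 g
  sand: 233.1 g
  sodium sulfate: 696.4 g
  albite: 725.8 g
Total batch = 2628 g; LOI loss = 627.5 g; yield = 76.12%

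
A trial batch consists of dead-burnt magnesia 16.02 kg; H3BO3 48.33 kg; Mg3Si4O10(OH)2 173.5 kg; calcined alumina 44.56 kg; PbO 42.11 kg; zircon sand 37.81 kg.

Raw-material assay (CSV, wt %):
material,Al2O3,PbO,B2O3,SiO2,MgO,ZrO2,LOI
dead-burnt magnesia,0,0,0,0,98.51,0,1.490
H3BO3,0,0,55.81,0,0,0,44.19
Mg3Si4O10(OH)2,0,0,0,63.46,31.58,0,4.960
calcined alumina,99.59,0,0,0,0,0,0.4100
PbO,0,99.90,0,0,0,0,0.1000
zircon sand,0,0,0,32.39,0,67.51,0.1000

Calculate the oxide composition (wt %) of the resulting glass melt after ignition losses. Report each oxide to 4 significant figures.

Working values are printed rounded off to 4 significant digits in the printout. The working math carries full float precision all the way through. Each reported number is rounded just once; derived quantities are recomputed from the weighed amounts for 331.9 kg of glass at full precision (net glass mass, the six compositions, ignition loss, the yield, totals) as given in the problem or answer text.
Oxide masses out of the charge:
  Al2O3: 44.56·0.9959 = 44.38 kg
  PbO: 42.11·0.9990 = 42.07 kg
  B2O3: 48.33·0.5581 = 26.97 kg
  SiO2: 173.5·0.6346 + 37.81·0.3239 = 122.3 kg
  MgO: 16.02·0.9851 + 173.5·0.3158 = 70.57 kg
  ZrO2: 37.81·0.6751 = 25.53 kg
LOI: 16.02·0.01490 + 48.33·0.4419 + 173.5·0.04960 + 44.56·0.004100 + 42.11·0.001000 + 37.81·0.001000 = 30.46 kg
Glass = total batch minus LOI = 362.3 − 30.46 = 331.9 kg (the oxide masses sum to this)
percent share: oxide ÷ glass, ×100

Glass mass = 331.9 kg (batch 362.3 − LOI 30.46).
Composition: Al2O3 13.37%, PbO 12.68%, B2O3 8.128%, SiO2 36.87%, MgO 21.27%, ZrO2 7.692%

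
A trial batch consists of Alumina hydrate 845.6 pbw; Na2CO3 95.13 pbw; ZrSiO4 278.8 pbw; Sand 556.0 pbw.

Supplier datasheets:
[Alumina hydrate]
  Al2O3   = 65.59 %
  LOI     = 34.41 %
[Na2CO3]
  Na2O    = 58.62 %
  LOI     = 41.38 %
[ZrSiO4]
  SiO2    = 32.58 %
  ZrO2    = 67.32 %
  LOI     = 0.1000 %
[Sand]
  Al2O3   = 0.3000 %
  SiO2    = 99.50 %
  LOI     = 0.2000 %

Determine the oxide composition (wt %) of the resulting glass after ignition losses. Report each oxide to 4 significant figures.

Each numeric step runs at full precision through every step. Values along the way are shown (rounded to 4 significant digits) on the page — a single rounding finalizes every reported number — the derived quantities are recomputed from the batch weights for 1444 pbw of glass in full precision (LOI, glass mass, totals, four oxide percentages, the yield) precisely as stated by question or answer.
Mass of each oxide from the mix:
  Al2O3: 845.6·0.6559 + 556.0·0.003000 = 556.3 pbw
  Na2O: 95.13·0.5862 = 55.77 pbw
  SiO2: 278.8·0.3258 + 556.0·0.9950 = 644.1 pbw
  ZrO2: 278.8·0.6732 = 187.7 pbw
LOI: 845.6·0.3441 + 95.13·0.4138 + 278.8·0.001000 + 556.0·0.002000 = 331.7 pbw
Resulting glass, batch − LOI: 1776 − 331.7 = 1444 pbw (consistent with Σ oxide mass)
each wt % is 100 × oxide ÷ glass

Glass mass = 1444 pbw (batch 1776 − LOI 331.7).
Composition: Al2O3 38.53%, Na2O 3.862%, SiO2 44.61%, ZrO2 13.00%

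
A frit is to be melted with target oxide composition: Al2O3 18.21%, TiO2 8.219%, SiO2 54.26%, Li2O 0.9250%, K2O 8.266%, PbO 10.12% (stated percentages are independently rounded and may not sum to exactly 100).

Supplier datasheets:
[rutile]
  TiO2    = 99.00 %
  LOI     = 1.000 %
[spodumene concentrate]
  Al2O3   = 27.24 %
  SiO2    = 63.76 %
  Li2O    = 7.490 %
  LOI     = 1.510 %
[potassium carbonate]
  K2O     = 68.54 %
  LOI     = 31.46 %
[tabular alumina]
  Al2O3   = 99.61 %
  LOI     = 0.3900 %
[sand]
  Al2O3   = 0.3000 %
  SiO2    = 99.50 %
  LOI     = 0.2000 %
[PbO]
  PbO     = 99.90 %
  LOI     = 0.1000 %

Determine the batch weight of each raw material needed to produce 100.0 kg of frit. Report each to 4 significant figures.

Batch per 100.0 kg frit:
  rutile: 8.302 kg
  spodumene concentrate: 12.35 kg
  potassium carbonate: 12.06 kg
  tabular alumina: 14.76 kg
  sand: 46.62 kg
  PbO: 10.13 kg
Total batch = 104.2 kg; LOI loss = 4.225 kg; yield = 95.95%

In-progress results appear rounded to four significant digits between the steps. Every computation keeps full float precision at every stage; every reported result is rounded only once — the derived quantities are recomputed at exact precision (totals, LOI, net glass mass, six oxide percentages, the yield) from the weighed amounts at 100.0 kg of glass as written in question or answer.
The oxide mass targets at 100.0 kg frit:
  Al2O3: 18.21% × 100.0 = 18.21 kg
  TiO2: 8.219% × 100.0 = 8.219 kg
  SiO2: 54.26% × 100.0 = 54.26 kg
  Li2O: 0.9250% × 100.0 = 0.9250 kg
  K2O: 8.266% × 100.0 = 8.266 kg
  PbO: 10.12% × 100.0 = 10.12 kg
Balance tally, oxide-wise, applying the batch weights above, for the quoted basis mass (every target is met by its sum modulo rounding of the values):
  Al2O3: 12.35·0.2724 + 14.76·0.9961 + 46.62·0.003000 = 18.21 kg (target 18.21 kg)
  TiO2: 8.302·0.9900 = 8.219 kg (target 8.219 kg)
  SiO2: 12.35·0.6376 + 46.62·0.9950 = 54.26 kg (target 54.26 kg)
  Li2O: 12.35·0.07490 = 0.9250 kg (target 0.9250 kg)
  K2O: 12.06·0.6854 = 8.266 kg (target 8.266 kg)
  PbO: 10.13·0.9990 = 10.12 kg (target 10.12 kg)
The glass-mass cross-check: batch total minus LOI = 100.0 kg (the targets, summed, come to 100.0 kg; the stated basis being 100.0 kg — deltas are rounding alone).
Total batch = Σ batch = 104.2 kg; ignition loss, Σ(batch × LOI) = 4.225 kg; yield: glass divided by total = 95.95%.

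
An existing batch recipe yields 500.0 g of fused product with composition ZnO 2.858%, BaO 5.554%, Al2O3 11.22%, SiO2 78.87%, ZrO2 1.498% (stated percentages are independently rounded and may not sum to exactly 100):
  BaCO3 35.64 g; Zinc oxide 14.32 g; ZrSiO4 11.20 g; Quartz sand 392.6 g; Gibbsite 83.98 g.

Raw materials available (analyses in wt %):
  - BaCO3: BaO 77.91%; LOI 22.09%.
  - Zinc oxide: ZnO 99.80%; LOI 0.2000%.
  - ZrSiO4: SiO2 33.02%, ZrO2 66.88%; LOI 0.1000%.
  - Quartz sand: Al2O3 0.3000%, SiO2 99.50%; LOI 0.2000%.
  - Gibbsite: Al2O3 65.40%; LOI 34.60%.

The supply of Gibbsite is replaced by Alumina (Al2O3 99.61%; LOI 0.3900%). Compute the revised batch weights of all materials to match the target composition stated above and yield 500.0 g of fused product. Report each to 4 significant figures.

Revised batch per 500.0 g fused product:
  BaCO3: 35.64 g
  Zinc oxide: 14.32 g
  ZrSiO4: 11.20 g
  Quartz sand: 392.6 g
  Alumina: 55.14 g
Total batch = 508.9 g; LOI loss = 8.913 g

Mid-chain values are displayed, rounded to four significant digits, on the page; full float precision is kept throughout — every reported number is rounded once only. The derived quantities are computed starting from the weights on 500.0 g of glass in exact precision (the five compositions, the yield, the totals, net glass mass, LOI) exactly as printed in either problem or answer.
Per-oxide target masses for 500.0 g fused product:
  ZnO: 2.858% × 500.0 = 14.29 g
  BaO: 5.554% × 500.0 = 27.77 g
  Al2O3: 11.22% × 500.0 = 56.10 g
  SiO2: 78.87% × 500.0 = 394.4 g
  ZrO2: 1.498% × 500.0 = 7.490 g
Oxide-by-oxide audit using the reported weights, per the basis as stated (delivered sums recover each target net of answer rounding effects):
  ZnO: 14.32·0.9980 = 14.29 g (target 14.29 g)
  BaO: 35.64·0.7791 = 27.77 g (target 27.77 g)
  Al2O3: 392.6·0.003000 + 55.14·0.9961 = 56.10 g (target 56.10 g)
  SiO2: 11.20·0.3302 + 392.6·0.9950 = 394.3 g (target 394.4 g)
  ZrO2: 11.20·0.6688 = 7.491 g (target 7.490 g)
Glass-mass bookkeeping: whole batch net of LOI = 500.0 g (per-oxide target masses sum to 500.0 g; with the basis standing at 500.0 g — rounding explains the deltas).
Batch total: Σ batch = 508.9 g; loss to ignition Σ batch·LOI = 8.913 g; as yield: glass ÷ batch → 98.25%.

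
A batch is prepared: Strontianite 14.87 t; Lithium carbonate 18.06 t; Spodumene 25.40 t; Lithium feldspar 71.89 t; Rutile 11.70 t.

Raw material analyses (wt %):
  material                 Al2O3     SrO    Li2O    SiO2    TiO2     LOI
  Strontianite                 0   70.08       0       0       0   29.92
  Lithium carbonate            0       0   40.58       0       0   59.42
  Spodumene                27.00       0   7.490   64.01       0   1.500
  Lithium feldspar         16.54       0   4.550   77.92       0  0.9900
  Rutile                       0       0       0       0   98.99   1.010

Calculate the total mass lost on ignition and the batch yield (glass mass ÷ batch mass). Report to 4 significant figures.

LOI loss = 16.39 t; glass = 125.5 t; yield = 88.45%

Full float precision is kept in all steps — values along the way are printed rounded off to 4 significant digits in the printout; exactly one rounding is applied to every reported value — all derived quantities are carried starting from the weights at 125.5 t of glass at full precision (five oxide percentages, totals, the yield, glass mass, LOI), as they appear in the question or the answer.
Each material's LOI contribution:
  Strontianite: 14.87 × 0.2992 = 4.449 t
  Lithium carbonate: 18.06 × 0.5942 = 10.73 t
  Spodumene: 25.40 × 0.01500 = 0.3810 t
  Lithium feldspar: 71.89 × 0.009900 = 0.7117 t
  Rutile: 11.70 × 0.01010 = 0.1182 t
Total LOI = 16.39 t
Glass = batch − LOI = 141.9 − 16.39 = 125.5 t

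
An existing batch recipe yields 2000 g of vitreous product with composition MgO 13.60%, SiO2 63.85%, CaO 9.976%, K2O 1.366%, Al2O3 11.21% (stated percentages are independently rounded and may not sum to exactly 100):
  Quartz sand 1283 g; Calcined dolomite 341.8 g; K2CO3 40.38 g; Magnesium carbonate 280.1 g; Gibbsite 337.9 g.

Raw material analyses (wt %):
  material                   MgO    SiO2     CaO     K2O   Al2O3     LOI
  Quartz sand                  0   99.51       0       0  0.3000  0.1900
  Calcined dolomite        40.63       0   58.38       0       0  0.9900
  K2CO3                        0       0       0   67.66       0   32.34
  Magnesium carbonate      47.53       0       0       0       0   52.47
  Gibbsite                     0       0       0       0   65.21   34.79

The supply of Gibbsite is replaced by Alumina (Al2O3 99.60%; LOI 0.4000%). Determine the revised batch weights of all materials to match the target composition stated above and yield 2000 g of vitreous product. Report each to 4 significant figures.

Revised batch per 2000 g vitreous product:
  Quartz sand: 1283 g
  Calcined dolomite: 341.8 g
  K2CO3: 40.38 g
  Magnesium carbonate: 280.1 g
  Alumina: 221.2 g
Total batch = 2166 g; LOI loss = 166.7 g

Working values appear (rounded to four significant figures) at each printed step. All internal work keeps full precision in all steps — a single rounding yields each reported result; the derived quantities, including the yield, LOI, the five compositions, totals, glass mass, are carried starting from the weights on 2000 g of glass in exact precision as they appear in the problem or answer text.
Target oxide masses per 2000 g vitreous product:
  MgO: 13.60% × 2000 = 272.0 g
  SiO2: 63.85% × 2000 = 1277 g
  CaO: 9.976% × 2000 = 199.5 g
  K2O: 1.366% × 2000 = 27.32 g
  Al2O3: 11.21% × 2000 = 224.2 g
Verifying the oxide balance applying the batch weights above, on the stated basis (sum by sum, the targets are met inside rounding margins):
  MgO: 341.8·0.4063 + 280.1·0.4753 = 272.0 g (target 272.0 g)
  SiO2: 1283·0.9951 = 1277 g (target 1277 g)
  CaO: 341.8·0.5838 = 199.5 g (target 199.5 g)
  K2O: 40.38·0.6766 = 27.32 g (target 27.32 g)
  Al2O3: 1283·0.003000 + 221.2·0.9960 = 224.2 g (target 224.2 g)
Glass-mass bookkeeping: batch total minus LOI = 2000 g (targets for the oxides total 2000 g; the stated basis being 2000 g — any gap is answer rounding).
Batch grand total — Σ batch = 2166 g; Σ batch·LOI gives LOI loss = 166.7 g; yield: glass divided by total = 92.30%.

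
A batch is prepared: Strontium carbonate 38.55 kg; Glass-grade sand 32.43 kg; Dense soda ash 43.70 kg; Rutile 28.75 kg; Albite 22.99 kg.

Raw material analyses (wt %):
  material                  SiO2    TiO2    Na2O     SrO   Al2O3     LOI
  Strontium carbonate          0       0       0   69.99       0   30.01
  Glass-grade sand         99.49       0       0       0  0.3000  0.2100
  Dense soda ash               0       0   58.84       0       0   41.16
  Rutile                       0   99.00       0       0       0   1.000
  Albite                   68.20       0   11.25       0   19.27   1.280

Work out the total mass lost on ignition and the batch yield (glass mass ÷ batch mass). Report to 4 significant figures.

The whole derivation keeps full precision from start to finish. Mid-chain values are shown, rounded to four significant figures, across the worked steps — every reported result takes exactly one rounding. Derived quantities, including the totals, the yield, LOI, net glass mass, five oxide percentages, are carried from the batch weights for 136.2 kg of glass at full precision, precisely as stated by problem or answer.
Ignition loss by material:
  Strontium carbonate: 38.55 × 0.3001 = 11.57 kg
  Glass-grade sand: 32.43 × 0.002100 = 0.06810 kg
  Dense soda ash: 43.70 × 0.4116 = 17.99 kg
  Rutile: 28.75 × 0.01000 = 0.2875 kg
  Albite: 22.99 × 0.01280 = 0.2943 kg
Total LOI = 30.21 kg
Glass = batch − LOI = 166.4 − 30.21 = 136.2 kg

LOI loss = 30.21 kg; glass = 136.2 kg; yield = 81.85%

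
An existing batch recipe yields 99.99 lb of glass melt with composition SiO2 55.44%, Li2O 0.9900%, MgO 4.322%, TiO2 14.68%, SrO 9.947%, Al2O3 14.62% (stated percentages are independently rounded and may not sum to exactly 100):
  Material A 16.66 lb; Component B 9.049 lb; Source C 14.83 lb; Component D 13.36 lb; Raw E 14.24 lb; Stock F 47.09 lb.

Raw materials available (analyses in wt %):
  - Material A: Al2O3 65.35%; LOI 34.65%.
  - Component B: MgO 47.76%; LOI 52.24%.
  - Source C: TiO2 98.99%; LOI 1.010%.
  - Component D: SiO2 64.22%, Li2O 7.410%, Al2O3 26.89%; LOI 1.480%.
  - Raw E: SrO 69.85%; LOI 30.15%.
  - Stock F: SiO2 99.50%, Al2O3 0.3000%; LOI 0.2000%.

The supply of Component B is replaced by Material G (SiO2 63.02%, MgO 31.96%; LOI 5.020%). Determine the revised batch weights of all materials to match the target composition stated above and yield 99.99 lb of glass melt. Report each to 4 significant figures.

All arithmetic carries full precision all the way through. Values along the way are shown (rounded to four significant digits) in the working. Each reported figure is rounded once only — all derived quantities are re-derived in exact precision (the totals, LOI, yield, net glass mass, six oxide percentages) starting from the weights at 99.99 lb of glass, as set out in the problem or the answer.
Oxide mass targets, per 99.99 lb glass melt:
  SiO2: 55.44% × 99.99 = 55.43 lb
  Li2O: 0.9900% × 99.99 = 0.9899 lb
  MgO: 4.322% × 99.99 = 4.322 lb
  TiO2: 14.68% × 99.99 = 14.68 lb
  SrO: 9.947% × 99.99 = 9.946 lb
  Al2O3: 14.62% × 99.99 = 14.62 lb
Sums-versus-targets review with the batch weights as given, per the basis as stated (sum by sum, the targets are met net of answer rounding effects):
  SiO2: 13.52·0.6302 + 13.36·0.6422 + 38.53·0.9950 = 55.44 lb (target 55.43 lb)
  Li2O: 13.36·0.07410 = 0.9900 lb (target 0.9899 lb)
  MgO: 13.52·0.3196 = 4.321 lb (target 4.322 lb)
  TiO2: 14.83·0.9899 = 14.68 lb (target 14.68 lb)
  SrO: 14.24·0.6985 = 9.947 lb (target 9.946 lb)
  Al2O3: 16.70·0.6535 + 13.36·0.2689 + 38.53·0.003000 = 14.62 lb (target 14.62 lb)
The glass-mass cross-check: Σ batch − LOI loss = 100.0 lb (targets for the oxides total 99.99 lb; basis as stated: 99.99 lb — gaps are rounding artifacts).
Summing the batch: Σ batch = 111.2 lb; loss to ignition Σ batch·LOI = 11.18 lb; the yield ratio, glass ÷ batch: 89.94%.

Revised batch per 99.99 lb glass melt:
  Material A: 16.70 lb
  Material G: 13.52 lb
  Source C: 14.83 lb
  Component D: 13.36 lb
  Raw E: 14.24 lb
  Stock F: 38.53 lb
Total batch = 111.2 lb; LOI loss = 11.18 lb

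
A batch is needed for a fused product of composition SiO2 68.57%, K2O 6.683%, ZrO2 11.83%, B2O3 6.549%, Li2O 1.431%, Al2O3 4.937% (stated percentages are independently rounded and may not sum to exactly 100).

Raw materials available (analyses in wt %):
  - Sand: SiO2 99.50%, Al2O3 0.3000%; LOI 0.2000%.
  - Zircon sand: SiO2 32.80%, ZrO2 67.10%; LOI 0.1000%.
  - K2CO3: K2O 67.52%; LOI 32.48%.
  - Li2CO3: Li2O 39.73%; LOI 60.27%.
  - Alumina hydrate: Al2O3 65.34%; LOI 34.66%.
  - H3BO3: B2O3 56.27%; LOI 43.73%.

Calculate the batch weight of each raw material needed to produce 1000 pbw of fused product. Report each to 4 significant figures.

The whole derivation maintains exact precision throughout — in-progress results are printed rounded off to 4 significant digits at each printed step — a single rounding produces each reported figure; the derived quantities, which include yield, LOI, six oxide percentages, totals, net glass mass, are computed in full precision, as they appear in problem or answer, from the batch weights per 1000 pbw of glass.
The oxide mass targets at 1000 pbw fused product:
  SiO2: 68.57% × 1000 = 685.7 pbw
  K2O: 6.683% × 1000 = 66.83 pbw
  ZrO2: 11.83% × 1000 = 118.3 pbw
  B2O3: 6.549% × 1000 = 65.49 pbw
  Li2O: 1.431% × 1000 = 14.31 pbw
  Al2O3: 4.937% × 1000 = 49.37 pbw
Balance tally, oxide-wise, from the weights as reported, for the quoted basis mass (sum by sum, the targets are met up to rounding of the answer):
  SiO2: 631.0·0.9950 + 176.3·0.3280 = 685.7 pbw (target 685.7 pbw)
  K2O: 98.98·0.6752 = 66.83 pbw (target 66.83 pbw)
  ZrO2: 176.3·0.6710 = 118.3 pbw (target 118.3 pbw)
  B2O3: 116.4·0.5627 = 65.50 pbw (target 65.49 pbw)
  Li2O: 36.02·0.3973 = 14.31 pbw (target 14.31 pbw)
  Al2O3: 631.0·0.003000 + 72.66·0.6534 = 49.37 pbw (target 49.37 pbw)
Consistency of the glass mass: net batch after ignition = 1000 pbw (the Σ of target masses is 1000 pbw; basis as stated: 1000 pbw — gaps are rounding artifacts).
Adding the batch up: Σ batch = 1131 pbw; Σ batch·LOI gives LOI loss = 131.4 pbw; yield, glass over the total, = 88.39%.

Batch per 1000 pbw fused product:
  Sand: 631.0 pbw
  Zircon sand: 176.3 pbw
  K2CO3: 98.98 pbw
  Li2CO3: 36.02 pbw
  Alumina hydrate: 72.66 pbw
  H3BO3: 116.4 pbw
Total batch = 1131 pbw; LOI loss = 131.4 pbw; yield = 88.39%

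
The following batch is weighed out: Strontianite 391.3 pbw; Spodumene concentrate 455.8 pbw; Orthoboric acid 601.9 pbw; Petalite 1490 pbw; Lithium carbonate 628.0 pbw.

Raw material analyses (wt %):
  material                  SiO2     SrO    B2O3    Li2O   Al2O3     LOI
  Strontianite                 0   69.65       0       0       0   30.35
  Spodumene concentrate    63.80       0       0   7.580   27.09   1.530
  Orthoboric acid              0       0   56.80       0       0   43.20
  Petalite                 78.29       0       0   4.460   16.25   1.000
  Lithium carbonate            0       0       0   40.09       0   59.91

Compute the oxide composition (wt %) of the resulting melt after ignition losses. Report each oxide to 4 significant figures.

Each numeric step holds full precision through every step; the intermediate values are displayed (rounded to four significant figures) when written out — each reported figure sees exactly one rounding — the derived quantities (net glass mass, the yield, the five compositions, LOI, totals) are recomputed at full precision starting from the weights at 2790 pbw of glass as set out in either problem or answer.
Delivered oxide masses:
  SiO2: 455.8·0.6380 + 1490·0.7829 = 1457 pbw
  SrO: 391.3·0.6965 = 272.5 pbw
  B2O3: 601.9·0.5680 = 341.9 pbw
  Li2O: 455.8·0.07580 + 1490·0.04460 + 628.0·0.4009 = 352.8 pbw
  Al2O3: 455.8·0.2709 + 1490·0.1625 = 365.6 pbw
LOI: 391.3·0.3035 + 455.8·0.01530 + 601.9·0.4320 + 1490·0.01000 + 628.0·0.5991 = 776.9 pbw
batch − LOI leaves glass = 3567 − 776.9 = 2790 pbw (the oxide masses sum to this)
oxide / glass × 100 gives the wt %

Glass mass = 2790 pbw (batch 3567 − LOI 776.9).
Composition: SiO2 52.23%, SrO 9.768%, B2O3 12.25%, Li2O 12.64%, Al2O3 13.10%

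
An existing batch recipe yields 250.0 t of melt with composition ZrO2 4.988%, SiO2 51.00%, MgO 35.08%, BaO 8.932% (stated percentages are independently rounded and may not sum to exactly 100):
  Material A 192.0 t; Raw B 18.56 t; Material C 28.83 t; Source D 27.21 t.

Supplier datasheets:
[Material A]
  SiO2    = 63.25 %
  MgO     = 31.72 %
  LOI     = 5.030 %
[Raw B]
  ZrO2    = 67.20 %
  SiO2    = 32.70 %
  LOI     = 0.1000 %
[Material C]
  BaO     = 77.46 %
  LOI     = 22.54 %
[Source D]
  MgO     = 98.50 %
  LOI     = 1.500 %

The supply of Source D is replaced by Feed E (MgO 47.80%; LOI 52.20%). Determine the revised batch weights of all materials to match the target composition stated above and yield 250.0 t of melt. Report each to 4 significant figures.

Working values are displayed (rounded to four significant figures) between the steps. The whole derivation runs at full precision in every operation; each reported result includes exactly one rounding. Derived quantities are rebuilt in full float precision (the yield, glass mass, ignition loss, totals, four oxide percentages) from the weighed amounts per 250.0 t of glass, exactly as printed in problem or answer.
The oxide mass targets at 250.0 t melt:
  ZrO2: 4.988% × 250.0 = 12.47 t
  SiO2: 51.00% × 250.0 = 127.5 t
  MgO: 35.08% × 250.0 = 87.70 t
  BaO: 8.932% × 250.0 = 22.33 t
Balance tally, oxide-wise, on the weights just shown, against the basis in use (every target is met by its sum up to rounding of the answer):
  ZrO2: 18.56·0.6720 = 12.47 t (target 12.47 t)
  SiO2: 192.0·0.6325 + 18.56·0.3270 = 127.5 t (target 127.5 t)
  MgO: 192.0·0.3172 + 56.07·0.4780 = 87.70 t (target 87.70 t)
  BaO: 28.83·0.7746 = 22.33 t (target 22.33 t)
Mass balance on the glass: net batch after ignition = 250.0 t (the targets, summed, come to 250.0 t; with the basis standing at 250.0 t — a pure rounding effect).
Adding the batch up: Σ batch = 295.5 t; Σ batch·LOI gives LOI loss = 45.44 t; the yield ratio, glass ÷ batch: 84.62%.

Revised batch per 250.0 t melt:
  Material A: 192.0 t
  Raw B: 18.56 t
  Material C: 28.83 t
  Feed E: 56.07 t
Total batch = 295.5 t; LOI loss = 45.44 t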